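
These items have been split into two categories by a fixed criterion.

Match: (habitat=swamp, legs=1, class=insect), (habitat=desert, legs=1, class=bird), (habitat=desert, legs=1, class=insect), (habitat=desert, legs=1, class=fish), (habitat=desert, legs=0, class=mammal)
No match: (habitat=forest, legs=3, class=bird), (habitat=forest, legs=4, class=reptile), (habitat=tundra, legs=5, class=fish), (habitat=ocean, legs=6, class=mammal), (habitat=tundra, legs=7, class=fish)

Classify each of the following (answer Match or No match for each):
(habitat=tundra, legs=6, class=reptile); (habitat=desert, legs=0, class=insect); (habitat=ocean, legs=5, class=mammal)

The pattern is that an item is 'Match' exactly when: legs ≤ 1.

No match, Match, No match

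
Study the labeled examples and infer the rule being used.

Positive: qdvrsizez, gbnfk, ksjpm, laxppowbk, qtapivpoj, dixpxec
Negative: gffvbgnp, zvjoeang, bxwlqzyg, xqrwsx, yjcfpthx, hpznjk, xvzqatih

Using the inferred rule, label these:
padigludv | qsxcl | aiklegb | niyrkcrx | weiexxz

The classifier is using: odd length.

Positive, Positive, Positive, Negative, Positive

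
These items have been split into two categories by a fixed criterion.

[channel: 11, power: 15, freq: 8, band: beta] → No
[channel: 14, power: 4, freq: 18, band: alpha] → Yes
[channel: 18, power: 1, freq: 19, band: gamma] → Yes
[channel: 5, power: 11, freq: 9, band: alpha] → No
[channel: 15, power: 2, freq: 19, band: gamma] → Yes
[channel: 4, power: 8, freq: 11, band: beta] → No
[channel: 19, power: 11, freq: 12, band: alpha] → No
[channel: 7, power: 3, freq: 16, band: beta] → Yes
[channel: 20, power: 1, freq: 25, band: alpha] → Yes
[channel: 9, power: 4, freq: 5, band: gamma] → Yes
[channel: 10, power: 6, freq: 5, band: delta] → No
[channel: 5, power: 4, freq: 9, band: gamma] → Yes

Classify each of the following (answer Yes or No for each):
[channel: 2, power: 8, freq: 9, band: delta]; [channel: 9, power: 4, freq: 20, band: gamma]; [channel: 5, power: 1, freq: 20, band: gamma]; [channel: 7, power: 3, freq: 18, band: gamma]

'Yes' ⟺ power ≤ 4.
[channel: 2, power: 8, freq: 9, band: delta] — power = 8, hence No.
[channel: 9, power: 4, freq: 20, band: gamma] — power = 4, hence Yes.
[channel: 5, power: 1, freq: 20, band: gamma] — power = 1, hence Yes.
[channel: 7, power: 3, freq: 18, band: gamma] — power = 3, hence Yes.

No, Yes, Yes, Yes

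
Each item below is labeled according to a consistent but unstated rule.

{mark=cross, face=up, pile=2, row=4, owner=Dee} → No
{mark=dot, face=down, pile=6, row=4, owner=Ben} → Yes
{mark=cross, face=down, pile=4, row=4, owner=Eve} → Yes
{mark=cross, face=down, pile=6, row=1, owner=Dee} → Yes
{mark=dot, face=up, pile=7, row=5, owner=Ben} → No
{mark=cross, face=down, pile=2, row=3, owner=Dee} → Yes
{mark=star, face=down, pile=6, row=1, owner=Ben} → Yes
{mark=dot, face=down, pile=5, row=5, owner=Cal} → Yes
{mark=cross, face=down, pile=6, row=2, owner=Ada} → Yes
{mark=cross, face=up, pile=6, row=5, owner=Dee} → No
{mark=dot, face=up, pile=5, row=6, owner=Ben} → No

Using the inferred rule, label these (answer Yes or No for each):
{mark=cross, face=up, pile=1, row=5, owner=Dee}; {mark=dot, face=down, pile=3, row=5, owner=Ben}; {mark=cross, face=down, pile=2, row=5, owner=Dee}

No, Yes, Yes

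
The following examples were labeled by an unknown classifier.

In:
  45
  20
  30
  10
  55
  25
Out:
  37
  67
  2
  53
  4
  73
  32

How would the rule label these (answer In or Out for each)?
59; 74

'In' ⟺ multiple of 5.
59: Out (59 = 5·11 + 4).
74: Out (74 = 5·14 + 4).

Out, Out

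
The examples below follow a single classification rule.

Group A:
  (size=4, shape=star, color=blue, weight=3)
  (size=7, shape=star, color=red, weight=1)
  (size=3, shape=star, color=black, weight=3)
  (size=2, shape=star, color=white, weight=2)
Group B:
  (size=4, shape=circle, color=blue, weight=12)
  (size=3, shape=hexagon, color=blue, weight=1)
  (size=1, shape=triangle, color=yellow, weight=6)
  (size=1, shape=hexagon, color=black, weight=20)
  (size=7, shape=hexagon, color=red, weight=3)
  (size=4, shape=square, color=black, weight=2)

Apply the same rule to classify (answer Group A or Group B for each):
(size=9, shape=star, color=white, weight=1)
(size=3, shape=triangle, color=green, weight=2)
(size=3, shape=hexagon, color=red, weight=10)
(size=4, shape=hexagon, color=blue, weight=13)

Group A, Group B, Group B, Group B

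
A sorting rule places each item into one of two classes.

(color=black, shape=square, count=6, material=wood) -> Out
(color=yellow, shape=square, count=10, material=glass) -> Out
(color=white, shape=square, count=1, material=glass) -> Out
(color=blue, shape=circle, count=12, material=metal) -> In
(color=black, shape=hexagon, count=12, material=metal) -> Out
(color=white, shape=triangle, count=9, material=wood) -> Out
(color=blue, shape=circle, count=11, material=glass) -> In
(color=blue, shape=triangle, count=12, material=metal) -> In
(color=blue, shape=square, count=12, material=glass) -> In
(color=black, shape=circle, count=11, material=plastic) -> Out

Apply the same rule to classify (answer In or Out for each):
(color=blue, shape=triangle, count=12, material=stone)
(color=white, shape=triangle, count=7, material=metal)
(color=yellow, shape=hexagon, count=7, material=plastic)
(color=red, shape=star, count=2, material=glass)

The distinguishing property — color is blue — holds for all the 'In' cases and none of the 'Out' cases.
(color=blue, shape=triangle, count=12, material=stone): In (color is blue). (color=white, shape=triangle, count=7, material=metal): Out (color is white). (color=yellow, shape=hexagon, count=7, material=plastic): Out (color is yellow). (color=red, shape=star, count=2, material=glass): Out (color is red).

In, Out, Out, Out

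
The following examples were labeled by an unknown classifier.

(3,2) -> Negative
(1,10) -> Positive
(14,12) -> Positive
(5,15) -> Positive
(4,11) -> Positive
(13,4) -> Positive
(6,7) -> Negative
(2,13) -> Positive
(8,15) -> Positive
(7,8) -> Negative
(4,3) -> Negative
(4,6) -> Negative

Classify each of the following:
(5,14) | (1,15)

Every 'Positive' example satisfies: max ≥ 10. None of the 'Negative' examples do.

Positive, Positive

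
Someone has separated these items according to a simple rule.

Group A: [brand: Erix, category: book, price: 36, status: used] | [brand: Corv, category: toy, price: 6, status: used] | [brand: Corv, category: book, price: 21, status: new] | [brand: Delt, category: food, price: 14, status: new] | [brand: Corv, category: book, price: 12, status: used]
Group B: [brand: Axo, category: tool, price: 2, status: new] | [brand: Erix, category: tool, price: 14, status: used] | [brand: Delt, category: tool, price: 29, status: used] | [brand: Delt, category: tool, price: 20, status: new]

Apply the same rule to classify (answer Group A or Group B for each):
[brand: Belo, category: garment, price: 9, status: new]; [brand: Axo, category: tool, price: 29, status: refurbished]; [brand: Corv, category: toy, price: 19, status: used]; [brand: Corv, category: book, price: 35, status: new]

Group A, Group B, Group A, Group A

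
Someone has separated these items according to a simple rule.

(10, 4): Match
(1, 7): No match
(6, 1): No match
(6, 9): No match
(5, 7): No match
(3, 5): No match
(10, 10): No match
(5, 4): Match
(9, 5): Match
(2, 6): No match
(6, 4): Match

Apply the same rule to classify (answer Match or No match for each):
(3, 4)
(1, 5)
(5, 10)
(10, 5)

The distinguishing property — first > second AND sum ≥ 8 — holds for all the 'Match' cases and none of the 'No match' cases.
(3, 4) → 3 < 4, 3+4 = 7 → No match. (1, 5) → 1 < 5, 1+5 = 6 → No match. (5, 10) → 5 < 10, 5+10 = 15 → No match. (10, 5) → 10 > 5, 10+5 = 15 → Match.

No match, No match, No match, Match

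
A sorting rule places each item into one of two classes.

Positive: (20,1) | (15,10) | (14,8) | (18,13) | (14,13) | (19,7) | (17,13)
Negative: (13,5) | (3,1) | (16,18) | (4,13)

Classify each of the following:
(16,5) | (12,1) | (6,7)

Every 'Positive' example satisfies: first > second AND sum ≥ 21. None of the 'Negative' examples do.

Positive, Negative, Negative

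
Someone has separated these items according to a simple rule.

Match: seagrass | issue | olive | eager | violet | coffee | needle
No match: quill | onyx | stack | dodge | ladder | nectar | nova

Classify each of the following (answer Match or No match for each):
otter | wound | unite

The simplest hypothesis consistent with all the labels is: has ≥ 3 vowels.

No match, No match, Match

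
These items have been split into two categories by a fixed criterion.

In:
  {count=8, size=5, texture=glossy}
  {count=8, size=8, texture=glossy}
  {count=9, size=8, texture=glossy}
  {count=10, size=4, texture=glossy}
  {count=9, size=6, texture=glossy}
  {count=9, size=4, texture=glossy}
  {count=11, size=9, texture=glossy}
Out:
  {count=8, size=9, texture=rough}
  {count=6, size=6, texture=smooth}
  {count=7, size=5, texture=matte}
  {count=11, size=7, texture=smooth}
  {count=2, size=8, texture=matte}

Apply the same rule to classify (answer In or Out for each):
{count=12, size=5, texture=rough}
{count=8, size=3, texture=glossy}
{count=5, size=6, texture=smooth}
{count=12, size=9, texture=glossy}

Looking at the examples, the only property every 'In' case has and every 'Out' case lacks is: texture is glossy.
{count=12, size=5, texture=rough}: texture is rough — fails this test, so Out. {count=8, size=3, texture=glossy}: texture is glossy — satisfies this, so In. {count=5, size=6, texture=smooth}: texture is smooth — fails this test, so Out. {count=12, size=9, texture=glossy}: texture is glossy — satisfies this, so In.

Out, In, Out, In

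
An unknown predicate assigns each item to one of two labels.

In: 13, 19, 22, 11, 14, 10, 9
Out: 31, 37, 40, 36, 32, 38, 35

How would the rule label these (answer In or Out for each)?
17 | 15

In, In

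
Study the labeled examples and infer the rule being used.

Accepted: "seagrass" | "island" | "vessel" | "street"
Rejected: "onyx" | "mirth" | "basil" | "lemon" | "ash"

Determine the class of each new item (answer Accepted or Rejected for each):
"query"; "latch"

Rejected, Rejected

Rule: length ≥ 6. This holds for each 'Accepted' example and fails for each 'Rejected' one.
Rejected: "query", since length 5. Rejected: "latch", since length 5.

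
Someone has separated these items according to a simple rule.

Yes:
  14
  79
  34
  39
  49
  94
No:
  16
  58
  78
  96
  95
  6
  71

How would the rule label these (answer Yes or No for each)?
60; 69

No, Yes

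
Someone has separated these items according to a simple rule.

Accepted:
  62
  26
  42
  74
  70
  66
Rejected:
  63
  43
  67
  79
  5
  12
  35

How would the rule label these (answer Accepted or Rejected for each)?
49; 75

Rejected, Rejected

The common property of the 'Accepted' items is: ≡ 2 (mod 4). No 'Rejected' item has it.
49 → 49 mod 4 = 1 → Rejected.
75 → 75 mod 4 = 3 → Rejected.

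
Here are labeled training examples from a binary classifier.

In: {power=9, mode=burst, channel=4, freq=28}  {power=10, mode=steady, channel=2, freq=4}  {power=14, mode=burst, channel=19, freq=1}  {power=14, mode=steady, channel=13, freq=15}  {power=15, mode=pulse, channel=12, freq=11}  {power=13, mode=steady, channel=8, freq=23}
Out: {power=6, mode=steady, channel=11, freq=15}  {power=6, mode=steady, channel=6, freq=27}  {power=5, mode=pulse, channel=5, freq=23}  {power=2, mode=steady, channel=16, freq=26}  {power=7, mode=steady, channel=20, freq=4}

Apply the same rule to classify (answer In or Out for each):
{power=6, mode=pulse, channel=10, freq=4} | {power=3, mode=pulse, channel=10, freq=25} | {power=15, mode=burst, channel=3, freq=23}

Out, Out, In

The classifier is using: power ≥ 9.
Out: {power=6, mode=pulse, channel=10, freq=4}, since power = 6. Out: {power=3, mode=pulse, channel=10, freq=25}, since power = 3. In: {power=15, mode=burst, channel=3, freq=23}, since power = 15.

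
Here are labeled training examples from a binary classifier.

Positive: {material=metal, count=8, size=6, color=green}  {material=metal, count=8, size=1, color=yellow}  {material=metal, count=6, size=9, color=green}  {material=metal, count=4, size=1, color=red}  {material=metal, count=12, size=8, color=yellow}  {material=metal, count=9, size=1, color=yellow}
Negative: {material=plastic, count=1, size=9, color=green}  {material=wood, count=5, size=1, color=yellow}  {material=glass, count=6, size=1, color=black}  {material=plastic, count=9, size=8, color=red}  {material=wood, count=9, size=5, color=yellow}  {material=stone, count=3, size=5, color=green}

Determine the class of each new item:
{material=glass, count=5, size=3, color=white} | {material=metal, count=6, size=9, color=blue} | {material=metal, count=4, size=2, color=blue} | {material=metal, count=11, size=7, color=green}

Negative, Positive, Positive, Positive

The common property of the 'Positive' items is: material is metal. No 'Negative' item has it.
Negative: {material=glass, count=5, size=3, color=white}, since material is glass. Positive: {material=metal, count=6, size=9, color=blue}, since material is metal. Positive: {material=metal, count=4, size=2, color=blue}, since material is metal. Positive: {material=metal, count=11, size=7, color=green}, since material is metal.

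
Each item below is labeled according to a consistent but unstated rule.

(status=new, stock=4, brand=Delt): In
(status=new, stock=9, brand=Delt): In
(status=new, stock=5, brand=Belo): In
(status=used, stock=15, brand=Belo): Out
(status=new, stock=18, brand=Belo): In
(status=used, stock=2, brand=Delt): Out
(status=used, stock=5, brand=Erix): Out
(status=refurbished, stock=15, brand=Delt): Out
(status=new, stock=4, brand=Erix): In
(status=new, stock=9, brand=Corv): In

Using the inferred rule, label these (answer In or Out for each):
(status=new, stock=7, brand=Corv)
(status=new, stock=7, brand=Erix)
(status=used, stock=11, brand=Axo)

A rule that fits every label: status is new — true of each 'In' example, false of each 'Out' one.
(status=new, stock=7, brand=Corv) → status is new → In. (status=new, stock=7, brand=Erix) → status is new → In. (status=used, stock=11, brand=Axo) → status is used → Out.

In, In, Out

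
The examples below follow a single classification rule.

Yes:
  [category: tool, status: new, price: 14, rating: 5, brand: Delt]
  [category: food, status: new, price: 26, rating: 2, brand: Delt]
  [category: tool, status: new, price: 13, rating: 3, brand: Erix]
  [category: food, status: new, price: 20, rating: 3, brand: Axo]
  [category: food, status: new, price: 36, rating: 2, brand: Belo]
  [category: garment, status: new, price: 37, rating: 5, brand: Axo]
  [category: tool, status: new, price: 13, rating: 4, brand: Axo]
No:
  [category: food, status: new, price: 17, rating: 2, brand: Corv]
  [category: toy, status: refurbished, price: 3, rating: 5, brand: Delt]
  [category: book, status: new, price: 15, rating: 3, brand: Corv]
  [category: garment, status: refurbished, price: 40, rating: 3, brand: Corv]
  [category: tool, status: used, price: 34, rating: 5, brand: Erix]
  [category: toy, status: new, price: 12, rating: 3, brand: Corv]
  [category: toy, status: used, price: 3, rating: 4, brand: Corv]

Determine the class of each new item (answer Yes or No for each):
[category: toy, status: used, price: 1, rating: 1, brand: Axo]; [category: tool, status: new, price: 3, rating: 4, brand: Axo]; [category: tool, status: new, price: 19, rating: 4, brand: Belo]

No, Yes, Yes

'Yes' ⟺ brand is not Corv AND status is new.
[category: toy, status: used, price: 1, rating: 1, brand: Axo] → brand is Axo, status is used → No.
[category: tool, status: new, price: 3, rating: 4, brand: Axo] → brand is Axo, status is new → Yes.
[category: tool, status: new, price: 19, rating: 4, brand: Belo] → brand is Belo, status is new → Yes.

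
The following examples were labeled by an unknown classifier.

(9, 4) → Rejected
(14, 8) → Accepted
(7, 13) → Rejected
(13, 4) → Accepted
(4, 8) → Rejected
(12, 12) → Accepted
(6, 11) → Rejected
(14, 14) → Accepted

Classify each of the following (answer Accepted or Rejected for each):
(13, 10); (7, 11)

Accepted, Rejected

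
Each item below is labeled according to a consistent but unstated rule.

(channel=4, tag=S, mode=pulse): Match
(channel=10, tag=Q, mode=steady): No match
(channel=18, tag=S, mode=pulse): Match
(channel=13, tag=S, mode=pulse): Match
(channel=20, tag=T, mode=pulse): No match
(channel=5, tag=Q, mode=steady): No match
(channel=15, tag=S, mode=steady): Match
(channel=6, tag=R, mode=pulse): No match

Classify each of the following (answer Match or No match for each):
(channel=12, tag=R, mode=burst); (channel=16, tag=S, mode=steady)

No match, Match

The pattern is that an item is 'Match' exactly when: tag is S.
(channel=12, tag=R, mode=burst): tag is R — does not satisfy this, so No match. (channel=16, tag=S, mode=steady): tag is S — checks out, so Match.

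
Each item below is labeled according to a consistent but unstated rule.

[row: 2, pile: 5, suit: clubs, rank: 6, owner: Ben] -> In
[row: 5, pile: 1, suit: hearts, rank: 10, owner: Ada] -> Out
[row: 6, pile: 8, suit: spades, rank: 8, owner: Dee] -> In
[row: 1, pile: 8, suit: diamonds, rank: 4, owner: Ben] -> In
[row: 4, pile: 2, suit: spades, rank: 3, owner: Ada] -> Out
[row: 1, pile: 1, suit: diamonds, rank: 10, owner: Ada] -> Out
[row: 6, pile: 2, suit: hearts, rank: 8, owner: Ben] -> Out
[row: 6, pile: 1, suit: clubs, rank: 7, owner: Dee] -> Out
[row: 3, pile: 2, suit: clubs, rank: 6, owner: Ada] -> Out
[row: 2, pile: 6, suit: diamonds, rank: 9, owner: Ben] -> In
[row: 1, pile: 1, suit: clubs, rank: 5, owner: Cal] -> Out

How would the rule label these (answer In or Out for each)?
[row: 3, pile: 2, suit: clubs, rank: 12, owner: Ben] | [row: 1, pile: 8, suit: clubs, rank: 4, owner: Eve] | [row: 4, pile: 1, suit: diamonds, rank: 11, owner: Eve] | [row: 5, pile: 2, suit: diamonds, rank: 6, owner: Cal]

A rule that fits every label: pile ≥ 5 — true of each 'In' example, false of each 'Out' one.
[row: 3, pile: 2, suit: clubs, rank: 12, owner: Ben] → pile = 2 → Out. [row: 1, pile: 8, suit: clubs, rank: 4, owner: Eve] → pile = 8 → In. [row: 4, pile: 1, suit: diamonds, rank: 11, owner: Eve] → pile = 1 → Out. [row: 5, pile: 2, suit: diamonds, rank: 6, owner: Cal] → pile = 2 → Out.

Out, In, Out, Out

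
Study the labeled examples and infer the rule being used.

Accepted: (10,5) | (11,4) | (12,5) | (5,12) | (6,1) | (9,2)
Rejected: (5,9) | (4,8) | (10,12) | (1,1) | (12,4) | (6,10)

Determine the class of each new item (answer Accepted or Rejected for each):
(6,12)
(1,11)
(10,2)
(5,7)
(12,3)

Rejected, Rejected, Rejected, Rejected, Accepted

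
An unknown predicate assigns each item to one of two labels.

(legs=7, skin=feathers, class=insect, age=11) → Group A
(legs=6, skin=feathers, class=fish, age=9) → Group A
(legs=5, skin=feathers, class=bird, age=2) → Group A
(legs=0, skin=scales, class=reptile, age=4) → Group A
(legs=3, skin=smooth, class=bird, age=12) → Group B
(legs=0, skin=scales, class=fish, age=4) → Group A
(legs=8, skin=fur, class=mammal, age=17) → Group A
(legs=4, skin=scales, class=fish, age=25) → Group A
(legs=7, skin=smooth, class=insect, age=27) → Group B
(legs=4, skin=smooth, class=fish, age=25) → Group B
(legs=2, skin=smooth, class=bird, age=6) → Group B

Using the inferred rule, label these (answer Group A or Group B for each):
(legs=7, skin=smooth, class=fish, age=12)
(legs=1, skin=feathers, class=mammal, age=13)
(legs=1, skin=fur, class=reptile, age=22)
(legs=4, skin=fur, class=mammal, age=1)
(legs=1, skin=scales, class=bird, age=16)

The simplest hypothesis consistent with all the labels is: skin is not smooth.
(legs=7, skin=smooth, class=fish, age=12): skin is smooth — doesn't match, so Group B. (legs=1, skin=feathers, class=mammal, age=13): skin is feathers — meets the rule, so Group A. (legs=1, skin=fur, class=reptile, age=22): skin is fur — meets the rule, so Group A. (legs=4, skin=fur, class=mammal, age=1): skin is fur — meets the rule, so Group A. (legs=1, skin=scales, class=bird, age=16): skin is scales — meets the rule, so Group A.

Group B, Group A, Group A, Group A, Group A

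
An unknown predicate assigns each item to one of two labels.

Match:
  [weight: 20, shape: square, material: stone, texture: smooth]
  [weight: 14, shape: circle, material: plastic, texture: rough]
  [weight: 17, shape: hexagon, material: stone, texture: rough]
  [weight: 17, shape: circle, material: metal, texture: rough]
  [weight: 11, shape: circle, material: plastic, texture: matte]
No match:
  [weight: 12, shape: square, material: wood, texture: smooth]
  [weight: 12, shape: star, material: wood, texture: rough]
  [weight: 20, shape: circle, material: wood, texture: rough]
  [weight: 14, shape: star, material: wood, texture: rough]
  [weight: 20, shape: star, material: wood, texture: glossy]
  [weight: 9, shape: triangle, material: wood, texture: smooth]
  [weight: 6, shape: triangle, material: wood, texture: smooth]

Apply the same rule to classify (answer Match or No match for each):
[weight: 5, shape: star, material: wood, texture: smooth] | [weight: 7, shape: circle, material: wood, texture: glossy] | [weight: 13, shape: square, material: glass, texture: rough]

No match, No match, Match

Checking candidate rules against both groups, what survives is: material is not wood.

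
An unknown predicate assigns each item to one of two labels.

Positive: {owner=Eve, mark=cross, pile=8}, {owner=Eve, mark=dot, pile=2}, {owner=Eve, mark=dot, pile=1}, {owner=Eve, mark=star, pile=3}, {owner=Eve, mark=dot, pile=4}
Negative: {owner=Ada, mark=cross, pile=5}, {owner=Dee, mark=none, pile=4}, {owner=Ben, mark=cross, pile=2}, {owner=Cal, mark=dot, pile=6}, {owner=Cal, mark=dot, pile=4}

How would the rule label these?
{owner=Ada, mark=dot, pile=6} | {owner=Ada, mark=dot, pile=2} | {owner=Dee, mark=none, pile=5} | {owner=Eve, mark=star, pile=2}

The common property of the 'Positive' items is: owner is Eve. No 'Negative' item has it.
{owner=Ada, mark=dot, pile=6} → owner is Ada → Negative.
{owner=Ada, mark=dot, pile=2} → owner is Ada → Negative.
{owner=Dee, mark=none, pile=5} → owner is Dee → Negative.
{owner=Eve, mark=star, pile=2} → owner is Eve → Positive.

Negative, Negative, Negative, Positive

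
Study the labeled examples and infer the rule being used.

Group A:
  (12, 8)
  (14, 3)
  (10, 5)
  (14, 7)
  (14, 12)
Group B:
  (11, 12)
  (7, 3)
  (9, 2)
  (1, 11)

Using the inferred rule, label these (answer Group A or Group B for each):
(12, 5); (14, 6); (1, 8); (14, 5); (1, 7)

The classifier is using: first is even.
(12, 5): Group A (first 12).
(14, 6): Group A (first 14).
(1, 8): Group B (first 1).
(14, 5): Group A (first 14).
(1, 7): Group B (first 1).

Group A, Group A, Group B, Group A, Group B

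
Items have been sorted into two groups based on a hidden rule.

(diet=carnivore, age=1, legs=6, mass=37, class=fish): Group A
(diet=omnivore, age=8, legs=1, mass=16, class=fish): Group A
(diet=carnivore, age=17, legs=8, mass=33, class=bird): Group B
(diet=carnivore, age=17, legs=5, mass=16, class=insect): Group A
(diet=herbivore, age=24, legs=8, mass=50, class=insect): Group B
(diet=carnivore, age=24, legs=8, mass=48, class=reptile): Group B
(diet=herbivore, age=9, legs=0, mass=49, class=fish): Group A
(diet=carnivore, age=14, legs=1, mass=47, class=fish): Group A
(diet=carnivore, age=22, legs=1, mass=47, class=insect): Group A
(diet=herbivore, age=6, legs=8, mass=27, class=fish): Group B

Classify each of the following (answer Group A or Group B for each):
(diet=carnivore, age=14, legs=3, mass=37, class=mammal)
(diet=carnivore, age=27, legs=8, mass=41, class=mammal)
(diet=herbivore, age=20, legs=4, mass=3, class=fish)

Group A, Group B, Group A

Every 'Group A' example satisfies: legs ≤ 6. None of the 'Group B' examples do.
(diet=carnivore, age=14, legs=3, mass=37, class=mammal): legs = 3, matches → Group A.
(diet=carnivore, age=27, legs=8, mass=41, class=mammal): legs = 8, does not fit → Group B.
(diet=herbivore, age=20, legs=4, mass=3, class=fish): legs = 4, matches → Group A.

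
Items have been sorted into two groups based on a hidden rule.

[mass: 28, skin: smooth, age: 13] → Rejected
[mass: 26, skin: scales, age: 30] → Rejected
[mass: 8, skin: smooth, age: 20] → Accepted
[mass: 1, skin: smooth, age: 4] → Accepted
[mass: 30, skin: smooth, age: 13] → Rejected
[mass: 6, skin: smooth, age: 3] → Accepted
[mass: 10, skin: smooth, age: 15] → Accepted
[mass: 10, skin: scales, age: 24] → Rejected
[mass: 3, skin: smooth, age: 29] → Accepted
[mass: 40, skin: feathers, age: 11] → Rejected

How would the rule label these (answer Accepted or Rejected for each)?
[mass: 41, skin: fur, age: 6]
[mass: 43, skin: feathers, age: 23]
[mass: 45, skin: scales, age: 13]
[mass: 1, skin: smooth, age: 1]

'Accepted' ⟺ skin is smooth AND mass ≤ 10.
[mass: 41, skin: fur, age: 6]: skin is fur, mass = 41 — fails the rule, so Rejected.
[mass: 43, skin: feathers, age: 23]: skin is feathers, mass = 43 — fails the rule, so Rejected.
[mass: 45, skin: scales, age: 13]: skin is scales, mass = 45 — fails the rule, so Rejected.
[mass: 1, skin: smooth, age: 1]: skin is smooth, mass = 1 — passes, so Accepted.

Rejected, Rejected, Rejected, Accepted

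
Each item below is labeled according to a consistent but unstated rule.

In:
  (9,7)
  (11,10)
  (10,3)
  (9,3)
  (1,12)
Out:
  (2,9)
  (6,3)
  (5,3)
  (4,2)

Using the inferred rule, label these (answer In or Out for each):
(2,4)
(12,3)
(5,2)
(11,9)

The pattern is that an item is 'In' exactly when: sum ≥ 12.

Out, In, Out, In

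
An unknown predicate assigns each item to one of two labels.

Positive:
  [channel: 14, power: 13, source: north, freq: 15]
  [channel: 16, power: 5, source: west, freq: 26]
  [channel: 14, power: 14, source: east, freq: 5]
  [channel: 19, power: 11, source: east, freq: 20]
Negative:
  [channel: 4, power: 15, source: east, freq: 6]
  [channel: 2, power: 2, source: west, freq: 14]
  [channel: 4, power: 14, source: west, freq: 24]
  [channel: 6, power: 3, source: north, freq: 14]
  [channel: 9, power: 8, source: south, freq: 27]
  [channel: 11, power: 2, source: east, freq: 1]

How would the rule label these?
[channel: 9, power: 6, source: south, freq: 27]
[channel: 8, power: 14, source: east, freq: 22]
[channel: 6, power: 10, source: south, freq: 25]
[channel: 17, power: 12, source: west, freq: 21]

Negative, Negative, Negative, Positive

The simplest hypothesis consistent with all the labels is: channel ≥ 14.
[channel: 9, power: 6, source: south, freq: 27] — channel = 9, hence Negative.
[channel: 8, power: 14, source: east, freq: 22] — channel = 8, hence Negative.
[channel: 6, power: 10, source: south, freq: 25] — channel = 6, hence Negative.
[channel: 17, power: 12, source: west, freq: 21] — channel = 17, hence Positive.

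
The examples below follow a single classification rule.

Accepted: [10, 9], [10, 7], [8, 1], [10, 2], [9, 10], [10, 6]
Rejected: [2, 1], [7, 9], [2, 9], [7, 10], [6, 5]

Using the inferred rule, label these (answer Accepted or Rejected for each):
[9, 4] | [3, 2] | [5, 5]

Accepted, Rejected, Rejected

The common property of the 'Accepted' items is: first ≥ 8. No 'Rejected' item has it.
Accepted: [9, 4], since first 9. Rejected: [3, 2], since first 3. Rejected: [5, 5], since first 5.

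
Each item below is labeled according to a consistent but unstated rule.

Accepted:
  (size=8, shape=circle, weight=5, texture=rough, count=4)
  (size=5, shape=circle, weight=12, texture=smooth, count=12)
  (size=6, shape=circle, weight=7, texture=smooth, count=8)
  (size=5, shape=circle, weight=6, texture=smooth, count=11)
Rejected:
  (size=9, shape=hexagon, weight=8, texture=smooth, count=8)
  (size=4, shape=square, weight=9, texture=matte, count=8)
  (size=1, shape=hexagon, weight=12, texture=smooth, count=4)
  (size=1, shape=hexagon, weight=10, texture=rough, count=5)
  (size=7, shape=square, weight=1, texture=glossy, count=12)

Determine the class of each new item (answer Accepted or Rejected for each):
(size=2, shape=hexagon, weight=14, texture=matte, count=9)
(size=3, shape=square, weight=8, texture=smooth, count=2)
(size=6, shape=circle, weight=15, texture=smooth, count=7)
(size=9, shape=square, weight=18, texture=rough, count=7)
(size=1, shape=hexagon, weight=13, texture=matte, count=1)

The rule appears to be: shape is circle.
(size=2, shape=hexagon, weight=14, texture=matte, count=9): shape is hexagon, does not pass → Rejected. (size=3, shape=square, weight=8, texture=smooth, count=2): shape is square, does not pass → Rejected. (size=6, shape=circle, weight=15, texture=smooth, count=7): shape is circle, meets the rule → Accepted. (size=9, shape=square, weight=18, texture=rough, count=7): shape is square, does not pass → Rejected. (size=1, shape=hexagon, weight=13, texture=matte, count=1): shape is hexagon, does not pass → Rejected.

Rejected, Rejected, Accepted, Rejected, Rejected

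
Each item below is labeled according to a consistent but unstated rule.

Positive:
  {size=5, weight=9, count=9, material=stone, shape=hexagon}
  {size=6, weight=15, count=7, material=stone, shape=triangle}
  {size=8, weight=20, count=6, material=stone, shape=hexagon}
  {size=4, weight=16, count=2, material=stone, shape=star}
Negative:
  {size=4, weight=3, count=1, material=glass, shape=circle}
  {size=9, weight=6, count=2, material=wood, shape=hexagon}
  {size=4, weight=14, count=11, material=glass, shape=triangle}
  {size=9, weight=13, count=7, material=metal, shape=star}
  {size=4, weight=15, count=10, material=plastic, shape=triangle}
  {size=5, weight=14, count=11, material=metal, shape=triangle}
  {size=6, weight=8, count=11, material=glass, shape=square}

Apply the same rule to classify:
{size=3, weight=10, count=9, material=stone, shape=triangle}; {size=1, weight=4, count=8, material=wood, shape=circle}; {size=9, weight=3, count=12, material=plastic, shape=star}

All 'Positive' examples share one property — material is stone — and every 'Negative' example lacks it.
{size=3, weight=10, count=9, material=stone, shape=triangle}: material is stone, passes → Positive.
{size=1, weight=4, count=8, material=wood, shape=circle}: material is wood, doesn't qualify → Negative.
{size=9, weight=3, count=12, material=plastic, shape=star}: material is plastic, doesn't qualify → Negative.

Positive, Negative, Negative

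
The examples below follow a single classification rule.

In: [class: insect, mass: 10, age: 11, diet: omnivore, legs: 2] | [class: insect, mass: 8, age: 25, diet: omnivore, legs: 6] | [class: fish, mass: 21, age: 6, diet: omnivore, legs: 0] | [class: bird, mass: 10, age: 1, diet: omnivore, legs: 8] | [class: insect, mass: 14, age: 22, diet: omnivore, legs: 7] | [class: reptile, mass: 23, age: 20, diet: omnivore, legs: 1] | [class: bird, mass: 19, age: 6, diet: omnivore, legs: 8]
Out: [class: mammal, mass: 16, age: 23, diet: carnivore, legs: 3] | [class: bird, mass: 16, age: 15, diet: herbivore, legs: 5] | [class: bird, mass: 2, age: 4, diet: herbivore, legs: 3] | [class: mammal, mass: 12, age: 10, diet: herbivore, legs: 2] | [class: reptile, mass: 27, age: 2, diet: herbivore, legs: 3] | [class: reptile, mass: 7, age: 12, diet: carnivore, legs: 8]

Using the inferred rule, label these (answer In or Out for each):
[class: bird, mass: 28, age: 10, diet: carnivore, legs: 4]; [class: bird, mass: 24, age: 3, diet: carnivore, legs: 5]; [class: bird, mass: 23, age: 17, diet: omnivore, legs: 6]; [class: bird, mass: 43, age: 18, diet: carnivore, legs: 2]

Out, Out, In, Out

Checking candidate rules against both groups, what survives is: diet is omnivore.
[class: bird, mass: 28, age: 10, diet: carnivore, legs: 4]: Out (diet is carnivore).
[class: bird, mass: 24, age: 3, diet: carnivore, legs: 5]: Out (diet is carnivore).
[class: bird, mass: 23, age: 17, diet: omnivore, legs: 6]: In (diet is omnivore).
[class: bird, mass: 43, age: 18, diet: carnivore, legs: 2]: Out (diet is carnivore).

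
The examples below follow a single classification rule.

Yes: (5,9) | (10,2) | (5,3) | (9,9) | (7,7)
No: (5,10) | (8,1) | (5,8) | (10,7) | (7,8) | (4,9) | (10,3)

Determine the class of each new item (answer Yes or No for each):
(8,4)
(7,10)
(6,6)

Yes, No, Yes

Rule: sum is even. This holds for each 'Yes' example and fails for each 'No' one.
Yes: (8,4), since 8+4 = 12. No: (7,10), since 7+10 = 17. Yes: (6,6), since 6+6 = 12.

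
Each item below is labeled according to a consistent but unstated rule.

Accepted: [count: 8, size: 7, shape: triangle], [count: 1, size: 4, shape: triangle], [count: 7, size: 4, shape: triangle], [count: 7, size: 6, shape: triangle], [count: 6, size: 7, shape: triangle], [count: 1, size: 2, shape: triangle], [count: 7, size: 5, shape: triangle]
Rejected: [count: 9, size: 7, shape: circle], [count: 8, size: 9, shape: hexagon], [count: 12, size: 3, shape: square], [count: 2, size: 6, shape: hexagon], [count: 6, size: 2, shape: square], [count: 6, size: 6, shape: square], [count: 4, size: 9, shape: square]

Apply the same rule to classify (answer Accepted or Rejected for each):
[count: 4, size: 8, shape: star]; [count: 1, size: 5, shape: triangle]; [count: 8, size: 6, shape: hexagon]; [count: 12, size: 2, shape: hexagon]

A rule that fits every label: shape is triangle — true of each 'Accepted' example, false of each 'Rejected' one.
[count: 4, size: 8, shape: star]: Rejected (shape is star).
[count: 1, size: 5, shape: triangle]: Accepted (shape is triangle).
[count: 8, size: 6, shape: hexagon]: Rejected (shape is hexagon).
[count: 12, size: 2, shape: hexagon]: Rejected (shape is hexagon).

Rejected, Accepted, Rejected, Rejected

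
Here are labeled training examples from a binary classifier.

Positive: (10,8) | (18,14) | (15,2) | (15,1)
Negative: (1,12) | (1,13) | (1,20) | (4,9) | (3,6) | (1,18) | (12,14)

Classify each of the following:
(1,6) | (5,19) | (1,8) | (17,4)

Negative, Negative, Negative, Positive

'Positive' ⟺ first > second.
(1,6) → 1 < 6 → Negative.
(5,19) → 5 < 19 → Negative.
(1,8) → 1 < 8 → Negative.
(17,4) → 17 > 4 → Positive.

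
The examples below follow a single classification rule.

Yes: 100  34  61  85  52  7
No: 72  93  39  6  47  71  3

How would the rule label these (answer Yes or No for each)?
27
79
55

No, Yes, Yes

All 'Yes' examples share one property — ≡ 1 (mod 3) — and every 'No' example lacks it.
No: 27, since 27 mod 3 = 0. Yes: 79, since 79 mod 3 = 1. Yes: 55, since 55 mod 3 = 1.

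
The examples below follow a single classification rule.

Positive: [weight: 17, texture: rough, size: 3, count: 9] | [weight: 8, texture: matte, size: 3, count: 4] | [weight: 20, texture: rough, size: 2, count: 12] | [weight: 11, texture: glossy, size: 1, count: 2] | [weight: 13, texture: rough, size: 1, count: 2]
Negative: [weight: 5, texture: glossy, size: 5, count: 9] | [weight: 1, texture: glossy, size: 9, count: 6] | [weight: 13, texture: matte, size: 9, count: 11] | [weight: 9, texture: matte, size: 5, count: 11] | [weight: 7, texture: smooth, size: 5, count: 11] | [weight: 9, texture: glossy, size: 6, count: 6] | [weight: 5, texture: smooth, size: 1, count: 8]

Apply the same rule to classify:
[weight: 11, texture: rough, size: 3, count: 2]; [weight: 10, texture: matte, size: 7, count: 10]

Every 'Positive' example satisfies: weight ≥ 7 AND size ≤ 3. None of the 'Negative' examples do.
[weight: 11, texture: rough, size: 3, count: 2] → weight = 11, size = 3 → Positive.
[weight: 10, texture: matte, size: 7, count: 10] → weight = 10, size = 7 → Negative.

Positive, Negative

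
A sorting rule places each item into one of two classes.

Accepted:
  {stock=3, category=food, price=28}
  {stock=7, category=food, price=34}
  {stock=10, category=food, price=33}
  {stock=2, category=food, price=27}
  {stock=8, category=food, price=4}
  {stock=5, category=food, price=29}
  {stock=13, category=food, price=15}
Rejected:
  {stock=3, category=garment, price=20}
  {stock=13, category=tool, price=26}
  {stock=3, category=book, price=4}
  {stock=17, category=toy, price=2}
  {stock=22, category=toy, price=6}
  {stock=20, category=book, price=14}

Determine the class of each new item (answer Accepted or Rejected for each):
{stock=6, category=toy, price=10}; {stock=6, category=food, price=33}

Rule: category is food. This holds for each 'Accepted' example and fails for each 'Rejected' one.
{stock=6, category=toy, price=10} → category is toy → Rejected. {stock=6, category=food, price=33} → category is food → Accepted.

Rejected, Accepted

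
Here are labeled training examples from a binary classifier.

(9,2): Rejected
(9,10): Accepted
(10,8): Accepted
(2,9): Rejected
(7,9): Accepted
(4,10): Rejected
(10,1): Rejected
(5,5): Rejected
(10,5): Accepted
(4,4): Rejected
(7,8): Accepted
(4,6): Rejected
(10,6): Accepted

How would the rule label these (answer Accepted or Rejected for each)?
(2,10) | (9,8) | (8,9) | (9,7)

Rejected, Accepted, Accepted, Accepted

The distinguishing property — sum ≥ 15 — holds for all the 'Accepted' cases and none of the 'Rejected' cases.
(2,10) → 2+10 = 12 → Rejected. (9,8) → 9+8 = 17 → Accepted. (8,9) → 8+9 = 17 → Accepted. (9,7) → 9+7 = 16 → Accepted.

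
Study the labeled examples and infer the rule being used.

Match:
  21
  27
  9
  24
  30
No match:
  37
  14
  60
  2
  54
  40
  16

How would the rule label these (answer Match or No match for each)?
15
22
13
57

One predicate separates the groups cleanly: multiple of 3 AND at most 30.
15: Match (15 = 3·5, 15 ≤ 30). 22: No match (22 = 3·7 + 1, 22 ≤ 30). 13: No match (13 = 3·4 + 1, 13 ≤ 30). 57: No match (57 = 3·19, 57 > 30).

Match, No match, No match, No match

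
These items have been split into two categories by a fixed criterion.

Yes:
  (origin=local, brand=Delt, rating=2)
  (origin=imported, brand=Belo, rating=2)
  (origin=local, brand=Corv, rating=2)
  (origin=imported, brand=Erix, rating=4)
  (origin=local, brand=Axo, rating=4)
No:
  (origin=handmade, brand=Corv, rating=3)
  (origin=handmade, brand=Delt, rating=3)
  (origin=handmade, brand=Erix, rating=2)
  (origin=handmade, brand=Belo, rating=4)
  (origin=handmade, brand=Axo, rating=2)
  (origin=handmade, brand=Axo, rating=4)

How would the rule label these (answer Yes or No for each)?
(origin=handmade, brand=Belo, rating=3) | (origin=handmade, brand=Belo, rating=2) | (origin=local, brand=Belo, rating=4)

'Yes' ⟺ origin is not handmade.
No: (origin=handmade, brand=Belo, rating=3), since origin is handmade.
No: (origin=handmade, brand=Belo, rating=2), since origin is handmade.
Yes: (origin=local, brand=Belo, rating=4), since origin is local.

No, No, Yes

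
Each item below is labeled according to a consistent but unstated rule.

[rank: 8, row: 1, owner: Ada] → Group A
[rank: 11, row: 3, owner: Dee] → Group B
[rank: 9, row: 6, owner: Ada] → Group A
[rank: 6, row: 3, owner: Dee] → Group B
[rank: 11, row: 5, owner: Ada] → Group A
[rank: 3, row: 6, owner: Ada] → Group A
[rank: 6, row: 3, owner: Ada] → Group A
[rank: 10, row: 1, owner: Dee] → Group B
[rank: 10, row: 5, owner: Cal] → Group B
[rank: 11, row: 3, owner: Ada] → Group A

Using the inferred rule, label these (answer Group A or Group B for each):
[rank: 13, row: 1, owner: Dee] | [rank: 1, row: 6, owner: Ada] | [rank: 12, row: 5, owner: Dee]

Group B, Group A, Group B

A rule that fits every label: owner is Ada — true of each 'Group A' example, false of each 'Group B' one.
[rank: 13, row: 1, owner: Dee]: Group B (owner is Dee). [rank: 1, row: 6, owner: Ada]: Group A (owner is Ada). [rank: 12, row: 5, owner: Dee]: Group B (owner is Dee).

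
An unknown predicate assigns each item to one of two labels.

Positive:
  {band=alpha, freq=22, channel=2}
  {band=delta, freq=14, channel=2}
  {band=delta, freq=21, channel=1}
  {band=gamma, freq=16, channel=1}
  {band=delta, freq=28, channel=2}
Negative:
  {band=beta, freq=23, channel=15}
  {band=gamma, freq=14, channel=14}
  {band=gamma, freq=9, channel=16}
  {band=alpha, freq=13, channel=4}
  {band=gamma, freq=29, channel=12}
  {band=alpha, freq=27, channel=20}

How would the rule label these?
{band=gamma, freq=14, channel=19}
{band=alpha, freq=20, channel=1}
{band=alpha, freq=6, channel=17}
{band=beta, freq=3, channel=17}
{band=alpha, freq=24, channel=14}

Negative, Positive, Negative, Negative, Negative

All 'Positive' examples share one property — channel ≤ 2 — and every 'Negative' example lacks it.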